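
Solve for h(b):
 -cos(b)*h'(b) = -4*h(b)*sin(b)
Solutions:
 h(b) = C1/cos(b)^4


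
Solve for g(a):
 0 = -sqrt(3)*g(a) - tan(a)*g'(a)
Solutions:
 g(a) = C1/sin(a)^(sqrt(3))


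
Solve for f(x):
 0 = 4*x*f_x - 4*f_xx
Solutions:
 f(x) = C1 + C2*erfi(sqrt(2)*x/2)


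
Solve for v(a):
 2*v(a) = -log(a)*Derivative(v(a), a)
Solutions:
 v(a) = C1*exp(-2*li(a))


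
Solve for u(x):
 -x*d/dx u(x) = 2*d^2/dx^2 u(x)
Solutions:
 u(x) = C1 + C2*erf(x/2)


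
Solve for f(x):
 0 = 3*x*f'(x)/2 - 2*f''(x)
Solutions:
 f(x) = C1 + C2*erfi(sqrt(6)*x/4)


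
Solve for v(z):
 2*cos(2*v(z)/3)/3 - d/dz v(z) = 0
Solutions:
 -2*z/3 - 3*log(sin(2*v(z)/3) - 1)/4 + 3*log(sin(2*v(z)/3) + 1)/4 = C1


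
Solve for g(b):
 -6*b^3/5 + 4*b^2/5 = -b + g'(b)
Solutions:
 g(b) = C1 - 3*b^4/10 + 4*b^3/15 + b^2/2


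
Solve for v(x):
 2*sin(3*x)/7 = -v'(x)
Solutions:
 v(x) = C1 + 2*cos(3*x)/21


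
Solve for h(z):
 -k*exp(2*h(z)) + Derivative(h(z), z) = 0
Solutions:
 h(z) = log(-sqrt(-1/(C1 + k*z))) - log(2)/2
 h(z) = log(-1/(C1 + k*z))/2 - log(2)/2


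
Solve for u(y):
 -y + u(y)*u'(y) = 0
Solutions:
 u(y) = -sqrt(C1 + y^2)
 u(y) = sqrt(C1 + y^2)


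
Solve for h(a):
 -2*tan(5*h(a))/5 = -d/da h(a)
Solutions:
 h(a) = -asin(C1*exp(2*a))/5 + pi/5
 h(a) = asin(C1*exp(2*a))/5


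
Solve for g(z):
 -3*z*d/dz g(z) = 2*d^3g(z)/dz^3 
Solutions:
 g(z) = C1 + Integral(C2*airyai(-2^(2/3)*3^(1/3)*z/2) + C3*airybi(-2^(2/3)*3^(1/3)*z/2), z)


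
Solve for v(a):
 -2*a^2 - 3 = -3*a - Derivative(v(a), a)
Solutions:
 v(a) = C1 + 2*a^3/3 - 3*a^2/2 + 3*a


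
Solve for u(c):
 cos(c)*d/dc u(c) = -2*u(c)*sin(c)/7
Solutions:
 u(c) = C1*cos(c)^(2/7)


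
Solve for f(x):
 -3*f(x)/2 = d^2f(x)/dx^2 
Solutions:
 f(x) = C1*sin(sqrt(6)*x/2) + C2*cos(sqrt(6)*x/2)


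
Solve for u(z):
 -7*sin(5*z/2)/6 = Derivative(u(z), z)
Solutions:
 u(z) = C1 + 7*cos(5*z/2)/15


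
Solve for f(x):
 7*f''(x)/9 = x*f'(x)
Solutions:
 f(x) = C1 + C2*erfi(3*sqrt(14)*x/14)


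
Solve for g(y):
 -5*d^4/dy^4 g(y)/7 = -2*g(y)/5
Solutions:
 g(y) = C1*exp(-14^(1/4)*sqrt(5)*y/5) + C2*exp(14^(1/4)*sqrt(5)*y/5) + C3*sin(14^(1/4)*sqrt(5)*y/5) + C4*cos(14^(1/4)*sqrt(5)*y/5)


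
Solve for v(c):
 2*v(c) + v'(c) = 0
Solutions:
 v(c) = C1*exp(-2*c)


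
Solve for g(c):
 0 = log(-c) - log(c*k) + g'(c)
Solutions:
 g(c) = C1 + c*log(-k)


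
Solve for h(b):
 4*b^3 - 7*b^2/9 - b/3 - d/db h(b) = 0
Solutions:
 h(b) = C1 + b^4 - 7*b^3/27 - b^2/6


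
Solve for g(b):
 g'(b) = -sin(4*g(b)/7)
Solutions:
 b + 7*log(cos(4*g(b)/7) - 1)/8 - 7*log(cos(4*g(b)/7) + 1)/8 = C1


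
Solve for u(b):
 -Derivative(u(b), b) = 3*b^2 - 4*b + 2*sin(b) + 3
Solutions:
 u(b) = C1 - b^3 + 2*b^2 - 3*b + 2*cos(b)


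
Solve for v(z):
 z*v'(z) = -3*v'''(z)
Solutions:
 v(z) = C1 + Integral(C2*airyai(-3^(2/3)*z/3) + C3*airybi(-3^(2/3)*z/3), z)


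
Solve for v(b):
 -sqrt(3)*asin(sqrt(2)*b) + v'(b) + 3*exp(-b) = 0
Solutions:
 v(b) = C1 + sqrt(3)*b*asin(sqrt(2)*b) + sqrt(6)*sqrt(1 - 2*b^2)/2 + 3*exp(-b)


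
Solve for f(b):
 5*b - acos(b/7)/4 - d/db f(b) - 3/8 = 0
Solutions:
 f(b) = C1 + 5*b^2/2 - b*acos(b/7)/4 - 3*b/8 + sqrt(49 - b^2)/4


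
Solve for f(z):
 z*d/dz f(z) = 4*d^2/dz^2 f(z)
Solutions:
 f(z) = C1 + C2*erfi(sqrt(2)*z/4)


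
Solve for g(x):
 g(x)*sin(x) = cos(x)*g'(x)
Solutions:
 g(x) = C1/cos(x)


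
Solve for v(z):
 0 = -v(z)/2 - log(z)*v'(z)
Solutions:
 v(z) = C1*exp(-li(z)/2)


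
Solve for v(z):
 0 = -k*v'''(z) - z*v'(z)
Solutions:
 v(z) = C1 + Integral(C2*airyai(z*(-1/k)^(1/3)) + C3*airybi(z*(-1/k)^(1/3)), z)


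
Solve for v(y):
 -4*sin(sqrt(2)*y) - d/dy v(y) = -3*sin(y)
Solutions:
 v(y) = C1 - 3*cos(y) + 2*sqrt(2)*cos(sqrt(2)*y)


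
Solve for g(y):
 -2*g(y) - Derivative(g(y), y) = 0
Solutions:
 g(y) = C1*exp(-2*y)


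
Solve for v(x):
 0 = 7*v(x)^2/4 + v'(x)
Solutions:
 v(x) = 4/(C1 + 7*x)


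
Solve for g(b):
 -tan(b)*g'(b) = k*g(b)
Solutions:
 g(b) = C1*exp(-k*log(sin(b)))


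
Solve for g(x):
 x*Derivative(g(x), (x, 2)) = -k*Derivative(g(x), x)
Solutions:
 g(x) = C1 + x^(1 - re(k))*(C2*sin(log(x)*Abs(im(k))) + C3*cos(log(x)*im(k)))


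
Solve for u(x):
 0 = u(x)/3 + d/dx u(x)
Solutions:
 u(x) = C1*exp(-x/3)


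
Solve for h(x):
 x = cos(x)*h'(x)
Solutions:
 h(x) = C1 + Integral(x/cos(x), x)


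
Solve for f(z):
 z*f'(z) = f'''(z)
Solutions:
 f(z) = C1 + Integral(C2*airyai(z) + C3*airybi(z), z)


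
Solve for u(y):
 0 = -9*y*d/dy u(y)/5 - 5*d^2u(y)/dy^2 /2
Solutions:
 u(y) = C1 + C2*erf(3*y/5)


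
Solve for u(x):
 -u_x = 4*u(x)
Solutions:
 u(x) = C1*exp(-4*x)


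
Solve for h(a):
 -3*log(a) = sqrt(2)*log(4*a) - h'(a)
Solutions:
 h(a) = C1 + sqrt(2)*a*log(a) + 3*a*log(a) - 3*a - sqrt(2)*a + 2*sqrt(2)*a*log(2)


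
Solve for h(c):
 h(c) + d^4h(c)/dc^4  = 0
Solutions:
 h(c) = (C1*sin(sqrt(2)*c/2) + C2*cos(sqrt(2)*c/2))*exp(-sqrt(2)*c/2) + (C3*sin(sqrt(2)*c/2) + C4*cos(sqrt(2)*c/2))*exp(sqrt(2)*c/2)


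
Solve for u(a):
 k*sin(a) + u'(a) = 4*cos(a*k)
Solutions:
 u(a) = C1 + k*cos(a) + 4*sin(a*k)/k


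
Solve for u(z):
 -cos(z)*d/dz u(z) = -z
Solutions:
 u(z) = C1 + Integral(z/cos(z), z)


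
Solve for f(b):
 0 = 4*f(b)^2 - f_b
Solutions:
 f(b) = -1/(C1 + 4*b)


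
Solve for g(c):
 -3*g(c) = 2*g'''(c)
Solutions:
 g(c) = C3*exp(-2^(2/3)*3^(1/3)*c/2) + (C1*sin(2^(2/3)*3^(5/6)*c/4) + C2*cos(2^(2/3)*3^(5/6)*c/4))*exp(2^(2/3)*3^(1/3)*c/4)


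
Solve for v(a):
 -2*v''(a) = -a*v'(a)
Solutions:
 v(a) = C1 + C2*erfi(a/2)


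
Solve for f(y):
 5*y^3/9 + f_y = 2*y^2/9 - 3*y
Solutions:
 f(y) = C1 - 5*y^4/36 + 2*y^3/27 - 3*y^2/2


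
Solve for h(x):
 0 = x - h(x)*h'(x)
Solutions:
 h(x) = -sqrt(C1 + x^2)
 h(x) = sqrt(C1 + x^2)


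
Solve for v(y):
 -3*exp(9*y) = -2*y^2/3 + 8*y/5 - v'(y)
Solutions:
 v(y) = C1 - 2*y^3/9 + 4*y^2/5 + exp(9*y)/3


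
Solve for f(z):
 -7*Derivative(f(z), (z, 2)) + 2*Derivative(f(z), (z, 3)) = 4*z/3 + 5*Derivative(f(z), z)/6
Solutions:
 f(z) = C1 + C2*exp(z*(21 - sqrt(501))/12) + C3*exp(z*(21 + sqrt(501))/12) - 4*z^2/5 + 336*z/25


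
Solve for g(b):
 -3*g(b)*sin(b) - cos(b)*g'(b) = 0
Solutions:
 g(b) = C1*cos(b)^3


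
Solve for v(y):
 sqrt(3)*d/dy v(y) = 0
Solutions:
 v(y) = C1


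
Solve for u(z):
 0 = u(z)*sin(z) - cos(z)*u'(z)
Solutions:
 u(z) = C1/cos(z)


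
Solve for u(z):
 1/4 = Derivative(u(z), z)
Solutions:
 u(z) = C1 + z/4


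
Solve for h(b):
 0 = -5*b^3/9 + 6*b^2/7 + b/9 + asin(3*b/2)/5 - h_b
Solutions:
 h(b) = C1 - 5*b^4/36 + 2*b^3/7 + b^2/18 + b*asin(3*b/2)/5 + sqrt(4 - 9*b^2)/15


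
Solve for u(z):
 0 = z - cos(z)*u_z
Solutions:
 u(z) = C1 + Integral(z/cos(z), z)


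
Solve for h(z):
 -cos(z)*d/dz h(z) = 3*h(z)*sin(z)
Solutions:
 h(z) = C1*cos(z)^3


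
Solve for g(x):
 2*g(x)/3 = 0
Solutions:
 g(x) = 0


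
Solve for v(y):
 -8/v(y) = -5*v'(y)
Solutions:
 v(y) = -sqrt(C1 + 80*y)/5
 v(y) = sqrt(C1 + 80*y)/5


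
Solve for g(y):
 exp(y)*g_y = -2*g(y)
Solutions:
 g(y) = C1*exp(2*exp(-y))


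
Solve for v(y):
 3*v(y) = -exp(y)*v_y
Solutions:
 v(y) = C1*exp(3*exp(-y))


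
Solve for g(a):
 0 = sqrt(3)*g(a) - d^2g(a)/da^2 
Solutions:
 g(a) = C1*exp(-3^(1/4)*a) + C2*exp(3^(1/4)*a)


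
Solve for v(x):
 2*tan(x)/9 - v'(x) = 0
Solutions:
 v(x) = C1 - 2*log(cos(x))/9


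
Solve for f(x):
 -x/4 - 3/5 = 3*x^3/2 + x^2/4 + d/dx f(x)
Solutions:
 f(x) = C1 - 3*x^4/8 - x^3/12 - x^2/8 - 3*x/5


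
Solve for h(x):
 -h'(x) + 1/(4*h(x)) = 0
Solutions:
 h(x) = -sqrt(C1 + 2*x)/2
 h(x) = sqrt(C1 + 2*x)/2


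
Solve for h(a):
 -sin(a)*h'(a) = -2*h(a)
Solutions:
 h(a) = C1*(cos(a) - 1)/(cos(a) + 1)


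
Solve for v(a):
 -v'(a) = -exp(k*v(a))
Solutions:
 v(a) = Piecewise((log(-1/(C1*k + a*k))/k, Ne(k, 0)), (nan, True))
 v(a) = Piecewise((C1 + a, Eq(k, 0)), (nan, True))


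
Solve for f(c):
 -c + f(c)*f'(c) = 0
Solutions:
 f(c) = -sqrt(C1 + c^2)
 f(c) = sqrt(C1 + c^2)


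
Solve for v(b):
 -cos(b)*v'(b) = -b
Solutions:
 v(b) = C1 + Integral(b/cos(b), b)


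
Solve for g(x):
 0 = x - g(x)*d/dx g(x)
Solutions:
 g(x) = -sqrt(C1 + x^2)
 g(x) = sqrt(C1 + x^2)


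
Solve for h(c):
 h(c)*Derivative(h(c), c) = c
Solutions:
 h(c) = -sqrt(C1 + c^2)
 h(c) = sqrt(C1 + c^2)


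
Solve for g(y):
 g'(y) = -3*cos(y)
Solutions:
 g(y) = C1 - 3*sin(y)


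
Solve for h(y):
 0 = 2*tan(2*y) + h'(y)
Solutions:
 h(y) = C1 + log(cos(2*y))


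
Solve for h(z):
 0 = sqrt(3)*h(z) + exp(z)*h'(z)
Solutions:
 h(z) = C1*exp(sqrt(3)*exp(-z))


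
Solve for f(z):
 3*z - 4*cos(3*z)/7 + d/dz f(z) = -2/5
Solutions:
 f(z) = C1 - 3*z^2/2 - 2*z/5 + 4*sin(3*z)/21


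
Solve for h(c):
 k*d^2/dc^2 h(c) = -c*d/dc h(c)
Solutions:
 h(c) = C1 + C2*sqrt(k)*erf(sqrt(2)*c*sqrt(1/k)/2)


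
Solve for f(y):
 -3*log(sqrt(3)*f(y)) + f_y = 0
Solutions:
 -2*Integral(1/(2*log(_y) + log(3)), (_y, f(y)))/3 = C1 - y


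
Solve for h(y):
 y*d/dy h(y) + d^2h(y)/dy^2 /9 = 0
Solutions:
 h(y) = C1 + C2*erf(3*sqrt(2)*y/2)


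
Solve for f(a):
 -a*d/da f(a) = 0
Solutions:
 f(a) = C1


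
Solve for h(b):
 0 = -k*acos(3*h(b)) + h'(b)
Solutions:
 Integral(1/acos(3*_y), (_y, h(b))) = C1 + b*k


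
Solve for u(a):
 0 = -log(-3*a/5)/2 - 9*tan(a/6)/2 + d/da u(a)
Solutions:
 u(a) = C1 + a*log(-a)/2 - a*log(5) - a/2 + a*log(15)/2 - 27*log(cos(a/6))


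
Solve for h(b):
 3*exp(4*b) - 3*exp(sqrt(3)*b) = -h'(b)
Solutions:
 h(b) = C1 - 3*exp(4*b)/4 + sqrt(3)*exp(sqrt(3)*b)


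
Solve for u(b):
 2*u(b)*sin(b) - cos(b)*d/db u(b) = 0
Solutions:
 u(b) = C1/cos(b)^2


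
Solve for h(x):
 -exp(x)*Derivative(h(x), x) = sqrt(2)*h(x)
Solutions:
 h(x) = C1*exp(sqrt(2)*exp(-x))


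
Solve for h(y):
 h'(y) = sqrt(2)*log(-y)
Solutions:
 h(y) = C1 + sqrt(2)*y*log(-y) - sqrt(2)*y


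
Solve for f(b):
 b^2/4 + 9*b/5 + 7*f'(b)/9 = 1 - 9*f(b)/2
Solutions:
 f(b) = C1*exp(-81*b/14) - b^2/18 - 1388*b/3645 + 85042/295245


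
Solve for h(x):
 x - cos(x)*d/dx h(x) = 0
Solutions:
 h(x) = C1 + Integral(x/cos(x), x)


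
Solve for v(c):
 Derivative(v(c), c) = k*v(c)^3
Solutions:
 v(c) = -sqrt(2)*sqrt(-1/(C1 + c*k))/2
 v(c) = sqrt(2)*sqrt(-1/(C1 + c*k))/2


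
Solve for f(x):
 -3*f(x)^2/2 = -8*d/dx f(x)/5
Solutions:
 f(x) = -16/(C1 + 15*x)


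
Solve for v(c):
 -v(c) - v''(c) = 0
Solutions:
 v(c) = C1*sin(c) + C2*cos(c)


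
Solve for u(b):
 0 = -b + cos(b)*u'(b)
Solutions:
 u(b) = C1 + Integral(b/cos(b), b)


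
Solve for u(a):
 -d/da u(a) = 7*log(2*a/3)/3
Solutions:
 u(a) = C1 - 7*a*log(a)/3 - 7*a*log(2)/3 + 7*a/3 + 7*a*log(3)/3


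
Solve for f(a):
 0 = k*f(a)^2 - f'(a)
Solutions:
 f(a) = -1/(C1 + a*k)


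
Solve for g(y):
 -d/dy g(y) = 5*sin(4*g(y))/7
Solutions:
 5*y/7 + log(cos(4*g(y)) - 1)/8 - log(cos(4*g(y)) + 1)/8 = C1


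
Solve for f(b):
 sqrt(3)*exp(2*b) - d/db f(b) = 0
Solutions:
 f(b) = C1 + sqrt(3)*exp(2*b)/2


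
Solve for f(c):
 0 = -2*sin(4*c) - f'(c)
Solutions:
 f(c) = C1 + cos(4*c)/2


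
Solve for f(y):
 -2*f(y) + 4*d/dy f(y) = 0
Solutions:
 f(y) = C1*exp(y/2)


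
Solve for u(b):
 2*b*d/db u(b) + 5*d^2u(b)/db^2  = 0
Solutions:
 u(b) = C1 + C2*erf(sqrt(5)*b/5)


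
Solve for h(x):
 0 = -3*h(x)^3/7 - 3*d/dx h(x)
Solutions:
 h(x) = -sqrt(14)*sqrt(-1/(C1 - x))/2
 h(x) = sqrt(14)*sqrt(-1/(C1 - x))/2


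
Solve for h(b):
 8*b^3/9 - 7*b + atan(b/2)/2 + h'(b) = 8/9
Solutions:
 h(b) = C1 - 2*b^4/9 + 7*b^2/2 - b*atan(b/2)/2 + 8*b/9 + log(b^2 + 4)/2


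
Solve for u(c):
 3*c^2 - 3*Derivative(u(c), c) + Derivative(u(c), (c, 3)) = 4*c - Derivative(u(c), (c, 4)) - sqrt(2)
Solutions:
 u(c) = C1 + C2*exp(-c*(2*2^(1/3)/(9*sqrt(77) + 79)^(1/3) + 4 + 2^(2/3)*(9*sqrt(77) + 79)^(1/3))/12)*sin(2^(1/3)*sqrt(3)*c*(-2^(1/3)*(9*sqrt(77) + 79)^(1/3) + 2/(9*sqrt(77) + 79)^(1/3))/12) + C3*exp(-c*(2*2^(1/3)/(9*sqrt(77) + 79)^(1/3) + 4 + 2^(2/3)*(9*sqrt(77) + 79)^(1/3))/12)*cos(2^(1/3)*sqrt(3)*c*(-2^(1/3)*(9*sqrt(77) + 79)^(1/3) + 2/(9*sqrt(77) + 79)^(1/3))/12) + C4*exp(c*(-2 + 2*2^(1/3)/(9*sqrt(77) + 79)^(1/3) + 2^(2/3)*(9*sqrt(77) + 79)^(1/3))/6) + c^3/3 - 2*c^2/3 + sqrt(2)*c/3 + 2*c/3


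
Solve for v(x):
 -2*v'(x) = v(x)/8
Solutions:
 v(x) = C1*exp(-x/16)


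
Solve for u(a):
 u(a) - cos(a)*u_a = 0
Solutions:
 u(a) = C1*sqrt(sin(a) + 1)/sqrt(sin(a) - 1)


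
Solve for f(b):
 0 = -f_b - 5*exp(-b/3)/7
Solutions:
 f(b) = C1 + 15*exp(-b/3)/7


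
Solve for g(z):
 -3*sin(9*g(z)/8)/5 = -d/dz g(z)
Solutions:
 -3*z/5 + 4*log(cos(9*g(z)/8) - 1)/9 - 4*log(cos(9*g(z)/8) + 1)/9 = C1


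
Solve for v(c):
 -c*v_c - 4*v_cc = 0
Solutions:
 v(c) = C1 + C2*erf(sqrt(2)*c/4)


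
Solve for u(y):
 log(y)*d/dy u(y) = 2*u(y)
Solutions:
 u(y) = C1*exp(2*li(y))


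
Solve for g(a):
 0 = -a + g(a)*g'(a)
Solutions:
 g(a) = -sqrt(C1 + a^2)
 g(a) = sqrt(C1 + a^2)


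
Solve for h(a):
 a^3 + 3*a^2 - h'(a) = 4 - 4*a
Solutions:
 h(a) = C1 + a^4/4 + a^3 + 2*a^2 - 4*a


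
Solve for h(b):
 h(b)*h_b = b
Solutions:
 h(b) = -sqrt(C1 + b^2)
 h(b) = sqrt(C1 + b^2)


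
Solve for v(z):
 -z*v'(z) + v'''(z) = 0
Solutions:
 v(z) = C1 + Integral(C2*airyai(z) + C3*airybi(z), z)


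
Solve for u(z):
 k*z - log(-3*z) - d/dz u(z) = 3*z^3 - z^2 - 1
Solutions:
 u(z) = C1 + k*z^2/2 - 3*z^4/4 + z^3/3 - z*log(-z) + z*(2 - log(3))


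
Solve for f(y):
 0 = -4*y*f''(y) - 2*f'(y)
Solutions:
 f(y) = C1 + C2*sqrt(y)


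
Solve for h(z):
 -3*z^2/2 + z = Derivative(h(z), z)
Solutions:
 h(z) = C1 - z^3/2 + z^2/2


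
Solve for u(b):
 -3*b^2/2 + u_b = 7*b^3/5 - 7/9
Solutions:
 u(b) = C1 + 7*b^4/20 + b^3/2 - 7*b/9


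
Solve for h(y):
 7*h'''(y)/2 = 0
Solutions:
 h(y) = C1 + C2*y + C3*y^2


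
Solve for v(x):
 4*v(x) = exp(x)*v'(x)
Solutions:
 v(x) = C1*exp(-4*exp(-x))


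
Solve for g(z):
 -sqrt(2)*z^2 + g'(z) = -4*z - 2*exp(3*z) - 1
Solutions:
 g(z) = C1 + sqrt(2)*z^3/3 - 2*z^2 - z - 2*exp(3*z)/3


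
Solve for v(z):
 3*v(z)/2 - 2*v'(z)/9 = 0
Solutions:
 v(z) = C1*exp(27*z/4)


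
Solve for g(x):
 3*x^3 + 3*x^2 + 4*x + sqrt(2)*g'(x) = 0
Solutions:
 g(x) = C1 - 3*sqrt(2)*x^4/8 - sqrt(2)*x^3/2 - sqrt(2)*x^2


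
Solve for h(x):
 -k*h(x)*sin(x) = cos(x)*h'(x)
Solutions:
 h(x) = C1*exp(k*log(cos(x)))


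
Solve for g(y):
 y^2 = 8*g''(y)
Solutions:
 g(y) = C1 + C2*y + y^4/96


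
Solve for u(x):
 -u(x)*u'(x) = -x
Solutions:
 u(x) = -sqrt(C1 + x^2)
 u(x) = sqrt(C1 + x^2)


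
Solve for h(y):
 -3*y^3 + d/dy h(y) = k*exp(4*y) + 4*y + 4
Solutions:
 h(y) = C1 + k*exp(4*y)/4 + 3*y^4/4 + 2*y^2 + 4*y


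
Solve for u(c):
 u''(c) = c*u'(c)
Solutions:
 u(c) = C1 + C2*erfi(sqrt(2)*c/2)


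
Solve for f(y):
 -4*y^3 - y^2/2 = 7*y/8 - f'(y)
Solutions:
 f(y) = C1 + y^4 + y^3/6 + 7*y^2/16


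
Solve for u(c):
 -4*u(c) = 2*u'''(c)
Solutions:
 u(c) = C3*exp(-2^(1/3)*c) + (C1*sin(2^(1/3)*sqrt(3)*c/2) + C2*cos(2^(1/3)*sqrt(3)*c/2))*exp(2^(1/3)*c/2)


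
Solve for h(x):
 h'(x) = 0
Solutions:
 h(x) = C1


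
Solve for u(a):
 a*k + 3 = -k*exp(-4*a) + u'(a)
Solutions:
 u(a) = C1 + a^2*k/2 + 3*a - k*exp(-4*a)/4


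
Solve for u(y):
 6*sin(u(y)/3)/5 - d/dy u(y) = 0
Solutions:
 -6*y/5 + 3*log(cos(u(y)/3) - 1)/2 - 3*log(cos(u(y)/3) + 1)/2 = C1


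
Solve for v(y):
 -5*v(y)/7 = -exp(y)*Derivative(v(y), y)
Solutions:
 v(y) = C1*exp(-5*exp(-y)/7)


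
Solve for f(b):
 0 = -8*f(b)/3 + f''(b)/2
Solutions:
 f(b) = C1*exp(-4*sqrt(3)*b/3) + C2*exp(4*sqrt(3)*b/3)


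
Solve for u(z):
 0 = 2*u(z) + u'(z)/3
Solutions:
 u(z) = C1*exp(-6*z)


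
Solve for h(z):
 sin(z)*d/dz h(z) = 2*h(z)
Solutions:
 h(z) = C1*(cos(z) - 1)/(cos(z) + 1)


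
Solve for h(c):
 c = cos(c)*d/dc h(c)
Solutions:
 h(c) = C1 + Integral(c/cos(c), c)


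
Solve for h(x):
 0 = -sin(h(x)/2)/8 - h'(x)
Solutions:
 x/8 + log(cos(h(x)/2) - 1) - log(cos(h(x)/2) + 1) = C1


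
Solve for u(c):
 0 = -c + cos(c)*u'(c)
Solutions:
 u(c) = C1 + Integral(c/cos(c), c)


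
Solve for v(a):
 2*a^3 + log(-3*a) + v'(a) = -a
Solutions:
 v(a) = C1 - a^4/2 - a^2/2 - a*log(-a) + a*(1 - log(3))


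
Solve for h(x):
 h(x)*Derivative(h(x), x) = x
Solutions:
 h(x) = -sqrt(C1 + x^2)
 h(x) = sqrt(C1 + x^2)


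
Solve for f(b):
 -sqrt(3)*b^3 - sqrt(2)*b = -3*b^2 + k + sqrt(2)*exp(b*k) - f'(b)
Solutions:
 f(b) = C1 + sqrt(3)*b^4/4 - b^3 + sqrt(2)*b^2/2 + b*k + sqrt(2)*exp(b*k)/k


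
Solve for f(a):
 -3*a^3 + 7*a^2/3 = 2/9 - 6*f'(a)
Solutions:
 f(a) = C1 + a^4/8 - 7*a^3/54 + a/27


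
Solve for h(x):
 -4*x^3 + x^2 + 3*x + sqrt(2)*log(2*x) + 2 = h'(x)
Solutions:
 h(x) = C1 - x^4 + x^3/3 + 3*x^2/2 + sqrt(2)*x*log(x) - sqrt(2)*x + sqrt(2)*x*log(2) + 2*x


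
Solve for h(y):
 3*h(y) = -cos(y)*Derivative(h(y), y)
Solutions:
 h(y) = C1*(sin(y) - 1)^(3/2)/(sin(y) + 1)^(3/2)


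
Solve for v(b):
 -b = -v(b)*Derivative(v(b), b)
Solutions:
 v(b) = -sqrt(C1 + b^2)
 v(b) = sqrt(C1 + b^2)


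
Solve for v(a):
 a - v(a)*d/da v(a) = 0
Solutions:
 v(a) = -sqrt(C1 + a^2)
 v(a) = sqrt(C1 + a^2)


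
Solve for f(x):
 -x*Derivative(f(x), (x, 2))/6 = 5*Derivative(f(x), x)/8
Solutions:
 f(x) = C1 + C2/x^(11/4)


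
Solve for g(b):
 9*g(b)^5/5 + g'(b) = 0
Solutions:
 g(b) = -5^(1/4)*(1/(C1 + 36*b))^(1/4)
 g(b) = 5^(1/4)*(1/(C1 + 36*b))^(1/4)
 g(b) = -5^(1/4)*I*(1/(C1 + 36*b))^(1/4)
 g(b) = 5^(1/4)*I*(1/(C1 + 36*b))^(1/4)


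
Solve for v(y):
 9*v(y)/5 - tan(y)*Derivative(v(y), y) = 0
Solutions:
 v(y) = C1*sin(y)^(9/5)


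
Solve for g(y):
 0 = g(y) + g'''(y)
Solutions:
 g(y) = C3*exp(-y) + (C1*sin(sqrt(3)*y/2) + C2*cos(sqrt(3)*y/2))*exp(y/2)


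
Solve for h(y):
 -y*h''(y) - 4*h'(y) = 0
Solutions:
 h(y) = C1 + C2/y^3


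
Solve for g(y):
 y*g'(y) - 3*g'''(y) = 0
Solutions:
 g(y) = C1 + Integral(C2*airyai(3^(2/3)*y/3) + C3*airybi(3^(2/3)*y/3), y)


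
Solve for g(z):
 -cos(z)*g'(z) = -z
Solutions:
 g(z) = C1 + Integral(z/cos(z), z)


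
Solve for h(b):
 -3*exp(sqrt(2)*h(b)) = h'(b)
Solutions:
 h(b) = sqrt(2)*(2*log(1/(C1 + 3*b)) - log(2))/4


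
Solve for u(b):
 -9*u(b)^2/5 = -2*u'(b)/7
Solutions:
 u(b) = -10/(C1 + 63*b)


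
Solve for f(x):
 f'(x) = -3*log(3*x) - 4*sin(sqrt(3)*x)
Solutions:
 f(x) = C1 - 3*x*log(x) - 3*x*log(3) + 3*x + 4*sqrt(3)*cos(sqrt(3)*x)/3


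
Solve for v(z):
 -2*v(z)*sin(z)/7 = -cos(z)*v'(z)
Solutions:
 v(z) = C1/cos(z)^(2/7)


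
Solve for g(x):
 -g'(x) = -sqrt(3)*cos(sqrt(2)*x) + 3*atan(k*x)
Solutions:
 g(x) = C1 - 3*Piecewise((x*atan(k*x) - log(k^2*x^2 + 1)/(2*k), Ne(k, 0)), (0, True)) + sqrt(6)*sin(sqrt(2)*x)/2


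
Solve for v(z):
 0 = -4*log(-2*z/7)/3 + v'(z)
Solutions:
 v(z) = C1 + 4*z*log(-z)/3 + 4*z*(-log(7) - 1 + log(2))/3


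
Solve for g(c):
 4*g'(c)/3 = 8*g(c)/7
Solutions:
 g(c) = C1*exp(6*c/7)


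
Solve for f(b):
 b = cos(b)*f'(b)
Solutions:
 f(b) = C1 + Integral(b/cos(b), b)


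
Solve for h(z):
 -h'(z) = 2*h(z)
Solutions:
 h(z) = C1*exp(-2*z)


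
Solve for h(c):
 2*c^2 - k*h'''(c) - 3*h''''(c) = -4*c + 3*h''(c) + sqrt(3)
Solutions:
 h(c) = C1 + C2*c + C3*exp(c*(-k + sqrt(k^2 - 36))/6) + C4*exp(-c*(k + sqrt(k^2 - 36))/6) + c^4/18 + 2*c^3*(3 - k)/27 + c^2*(4*k^2 - 12*k - 36 - 9*sqrt(3))/54


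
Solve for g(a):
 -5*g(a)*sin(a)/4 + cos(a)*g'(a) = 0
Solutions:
 g(a) = C1/cos(a)^(5/4)


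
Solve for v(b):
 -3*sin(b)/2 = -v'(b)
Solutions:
 v(b) = C1 - 3*cos(b)/2


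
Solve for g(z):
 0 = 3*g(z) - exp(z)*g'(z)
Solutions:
 g(z) = C1*exp(-3*exp(-z))


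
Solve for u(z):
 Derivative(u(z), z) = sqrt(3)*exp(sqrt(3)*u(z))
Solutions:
 u(z) = sqrt(3)*(2*log(-1/(C1 + sqrt(3)*z)) - log(3))/6


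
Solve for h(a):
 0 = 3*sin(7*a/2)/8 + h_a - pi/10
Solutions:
 h(a) = C1 + pi*a/10 + 3*cos(7*a/2)/28


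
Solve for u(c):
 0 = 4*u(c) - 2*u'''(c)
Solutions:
 u(c) = C3*exp(2^(1/3)*c) + (C1*sin(2^(1/3)*sqrt(3)*c/2) + C2*cos(2^(1/3)*sqrt(3)*c/2))*exp(-2^(1/3)*c/2)


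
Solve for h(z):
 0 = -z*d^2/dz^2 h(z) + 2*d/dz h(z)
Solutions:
 h(z) = C1 + C2*z^3


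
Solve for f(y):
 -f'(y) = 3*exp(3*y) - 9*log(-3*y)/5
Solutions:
 f(y) = C1 + 9*y*log(-y)/5 + 9*y*(-1 + log(3))/5 - exp(3*y)


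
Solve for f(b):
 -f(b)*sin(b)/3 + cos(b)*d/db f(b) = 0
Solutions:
 f(b) = C1/cos(b)^(1/3)


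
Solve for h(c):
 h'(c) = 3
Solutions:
 h(c) = C1 + 3*c


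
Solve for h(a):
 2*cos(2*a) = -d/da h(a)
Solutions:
 h(a) = C1 - sin(2*a)


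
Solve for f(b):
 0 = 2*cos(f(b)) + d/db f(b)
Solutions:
 f(b) = pi - asin((C1 + exp(4*b))/(C1 - exp(4*b)))
 f(b) = asin((C1 + exp(4*b))/(C1 - exp(4*b)))


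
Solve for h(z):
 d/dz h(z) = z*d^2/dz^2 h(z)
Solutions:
 h(z) = C1 + C2*z^2


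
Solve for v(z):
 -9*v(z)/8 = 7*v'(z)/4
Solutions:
 v(z) = C1*exp(-9*z/14)


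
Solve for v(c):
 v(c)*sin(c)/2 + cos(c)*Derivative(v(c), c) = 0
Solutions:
 v(c) = C1*sqrt(cos(c))


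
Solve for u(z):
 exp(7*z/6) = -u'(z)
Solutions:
 u(z) = C1 - 6*exp(7*z/6)/7


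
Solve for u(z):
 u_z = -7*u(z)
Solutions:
 u(z) = C1*exp(-7*z)


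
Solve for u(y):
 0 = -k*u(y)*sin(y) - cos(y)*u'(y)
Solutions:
 u(y) = C1*exp(k*log(cos(y)))


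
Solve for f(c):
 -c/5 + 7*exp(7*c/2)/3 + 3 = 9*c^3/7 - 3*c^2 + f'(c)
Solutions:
 f(c) = C1 - 9*c^4/28 + c^3 - c^2/10 + 3*c + 2*exp(7*c/2)/3


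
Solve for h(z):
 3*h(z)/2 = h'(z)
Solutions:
 h(z) = C1*exp(3*z/2)


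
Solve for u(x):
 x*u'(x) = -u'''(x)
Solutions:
 u(x) = C1 + Integral(C2*airyai(-x) + C3*airybi(-x), x)


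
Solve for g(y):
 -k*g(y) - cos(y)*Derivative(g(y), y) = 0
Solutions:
 g(y) = C1*exp(k*(log(sin(y) - 1) - log(sin(y) + 1))/2)


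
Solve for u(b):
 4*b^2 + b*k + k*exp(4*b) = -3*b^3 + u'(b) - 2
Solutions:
 u(b) = C1 + 3*b^4/4 + 4*b^3/3 + b^2*k/2 + 2*b + k*exp(4*b)/4


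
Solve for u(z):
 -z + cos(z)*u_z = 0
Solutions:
 u(z) = C1 + Integral(z/cos(z), z)


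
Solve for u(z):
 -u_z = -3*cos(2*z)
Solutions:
 u(z) = C1 + 3*sin(2*z)/2


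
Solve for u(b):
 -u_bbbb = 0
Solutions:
 u(b) = C1 + C2*b + C3*b^2 + C4*b^3


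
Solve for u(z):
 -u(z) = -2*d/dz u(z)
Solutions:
 u(z) = C1*exp(z/2)


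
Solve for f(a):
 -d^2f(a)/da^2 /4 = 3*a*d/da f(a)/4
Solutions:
 f(a) = C1 + C2*erf(sqrt(6)*a/2)


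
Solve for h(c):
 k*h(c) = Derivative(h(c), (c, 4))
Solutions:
 h(c) = C1*exp(-c*k^(1/4)) + C2*exp(c*k^(1/4)) + C3*exp(-I*c*k^(1/4)) + C4*exp(I*c*k^(1/4))


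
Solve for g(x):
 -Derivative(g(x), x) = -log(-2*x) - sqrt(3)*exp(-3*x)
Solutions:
 g(x) = C1 + x*log(-x) + x*(-1 + log(2)) - sqrt(3)*exp(-3*x)/3


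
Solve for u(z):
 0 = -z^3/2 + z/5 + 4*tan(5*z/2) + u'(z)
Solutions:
 u(z) = C1 + z^4/8 - z^2/10 + 8*log(cos(5*z/2))/5


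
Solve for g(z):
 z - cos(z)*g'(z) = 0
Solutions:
 g(z) = C1 + Integral(z/cos(z), z)


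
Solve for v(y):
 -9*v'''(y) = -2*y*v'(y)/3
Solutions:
 v(y) = C1 + Integral(C2*airyai(2^(1/3)*y/3) + C3*airybi(2^(1/3)*y/3), y)


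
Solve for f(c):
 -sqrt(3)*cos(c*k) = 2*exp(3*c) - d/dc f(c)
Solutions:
 f(c) = C1 + 2*exp(3*c)/3 + sqrt(3)*sin(c*k)/k


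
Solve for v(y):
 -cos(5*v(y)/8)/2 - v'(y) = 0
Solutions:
 y/2 - 4*log(sin(5*v(y)/8) - 1)/5 + 4*log(sin(5*v(y)/8) + 1)/5 = C1


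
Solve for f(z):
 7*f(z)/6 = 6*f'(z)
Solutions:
 f(z) = C1*exp(7*z/36)


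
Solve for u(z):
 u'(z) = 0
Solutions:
 u(z) = C1


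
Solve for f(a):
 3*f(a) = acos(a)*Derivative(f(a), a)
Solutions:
 f(a) = C1*exp(3*Integral(1/acos(a), a))


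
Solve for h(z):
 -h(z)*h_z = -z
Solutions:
 h(z) = -sqrt(C1 + z^2)
 h(z) = sqrt(C1 + z^2)


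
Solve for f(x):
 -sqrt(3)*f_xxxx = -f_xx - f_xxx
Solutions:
 f(x) = C1 + C2*x + C3*exp(sqrt(3)*x*(1 - sqrt(1 + 4*sqrt(3)))/6) + C4*exp(sqrt(3)*x*(1 + sqrt(1 + 4*sqrt(3)))/6)


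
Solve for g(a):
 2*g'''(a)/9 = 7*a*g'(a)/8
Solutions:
 g(a) = C1 + Integral(C2*airyai(2^(2/3)*63^(1/3)*a/4) + C3*airybi(2^(2/3)*63^(1/3)*a/4), a)


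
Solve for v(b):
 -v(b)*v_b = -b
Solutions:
 v(b) = -sqrt(C1 + b^2)
 v(b) = sqrt(C1 + b^2)


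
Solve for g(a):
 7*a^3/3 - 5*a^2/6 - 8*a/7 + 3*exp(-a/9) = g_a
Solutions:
 g(a) = C1 + 7*a^4/12 - 5*a^3/18 - 4*a^2/7 - 27*exp(-a/9)


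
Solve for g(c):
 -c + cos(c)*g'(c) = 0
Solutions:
 g(c) = C1 + Integral(c/cos(c), c)


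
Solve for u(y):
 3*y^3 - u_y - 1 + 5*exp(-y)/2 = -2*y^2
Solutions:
 u(y) = C1 + 3*y^4/4 + 2*y^3/3 - y - 5*exp(-y)/2


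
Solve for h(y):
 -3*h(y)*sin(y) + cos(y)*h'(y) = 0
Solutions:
 h(y) = C1/cos(y)^3


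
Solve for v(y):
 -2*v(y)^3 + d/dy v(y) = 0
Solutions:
 v(y) = -sqrt(2)*sqrt(-1/(C1 + 2*y))/2
 v(y) = sqrt(2)*sqrt(-1/(C1 + 2*y))/2


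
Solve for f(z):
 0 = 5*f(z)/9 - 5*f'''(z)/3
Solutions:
 f(z) = C3*exp(3^(2/3)*z/3) + (C1*sin(3^(1/6)*z/2) + C2*cos(3^(1/6)*z/2))*exp(-3^(2/3)*z/6)


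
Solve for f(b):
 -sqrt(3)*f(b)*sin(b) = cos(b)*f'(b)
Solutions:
 f(b) = C1*cos(b)^(sqrt(3))


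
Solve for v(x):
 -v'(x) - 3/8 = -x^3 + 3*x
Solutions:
 v(x) = C1 + x^4/4 - 3*x^2/2 - 3*x/8


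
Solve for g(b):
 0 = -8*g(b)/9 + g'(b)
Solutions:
 g(b) = C1*exp(8*b/9)


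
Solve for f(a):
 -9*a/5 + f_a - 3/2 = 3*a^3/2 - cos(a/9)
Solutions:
 f(a) = C1 + 3*a^4/8 + 9*a^2/10 + 3*a/2 - 9*sin(a/9)


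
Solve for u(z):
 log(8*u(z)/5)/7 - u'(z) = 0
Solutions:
 -7*Integral(1/(log(_y) - log(5) + 3*log(2)), (_y, u(z))) = C1 - z


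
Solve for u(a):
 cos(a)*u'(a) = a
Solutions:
 u(a) = C1 + Integral(a/cos(a), a)


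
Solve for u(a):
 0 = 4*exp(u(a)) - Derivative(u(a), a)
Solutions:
 u(a) = log(-1/(C1 + 4*a))


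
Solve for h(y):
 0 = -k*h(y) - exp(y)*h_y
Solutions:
 h(y) = C1*exp(k*exp(-y))


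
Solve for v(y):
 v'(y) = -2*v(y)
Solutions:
 v(y) = C1*exp(-2*y)


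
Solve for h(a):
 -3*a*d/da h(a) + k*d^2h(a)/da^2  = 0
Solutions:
 h(a) = C1 + C2*erf(sqrt(6)*a*sqrt(-1/k)/2)/sqrt(-1/k)


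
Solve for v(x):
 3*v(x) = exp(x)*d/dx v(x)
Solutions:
 v(x) = C1*exp(-3*exp(-x))


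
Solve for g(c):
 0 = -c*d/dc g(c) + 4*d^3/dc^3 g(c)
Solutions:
 g(c) = C1 + Integral(C2*airyai(2^(1/3)*c/2) + C3*airybi(2^(1/3)*c/2), c)


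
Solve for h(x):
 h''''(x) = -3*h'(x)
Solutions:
 h(x) = C1 + C4*exp(-3^(1/3)*x) + (C2*sin(3^(5/6)*x/2) + C3*cos(3^(5/6)*x/2))*exp(3^(1/3)*x/2)


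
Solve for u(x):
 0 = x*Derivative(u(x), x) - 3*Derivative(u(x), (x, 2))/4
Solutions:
 u(x) = C1 + C2*erfi(sqrt(6)*x/3)


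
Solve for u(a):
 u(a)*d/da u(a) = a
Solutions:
 u(a) = -sqrt(C1 + a^2)
 u(a) = sqrt(C1 + a^2)


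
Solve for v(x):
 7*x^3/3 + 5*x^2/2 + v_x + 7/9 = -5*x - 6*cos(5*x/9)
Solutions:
 v(x) = C1 - 7*x^4/12 - 5*x^3/6 - 5*x^2/2 - 7*x/9 - 54*sin(5*x/9)/5


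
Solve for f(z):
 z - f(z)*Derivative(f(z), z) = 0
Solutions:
 f(z) = -sqrt(C1 + z^2)
 f(z) = sqrt(C1 + z^2)


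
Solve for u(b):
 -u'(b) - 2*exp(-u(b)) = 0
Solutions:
 u(b) = log(C1 - 2*b)


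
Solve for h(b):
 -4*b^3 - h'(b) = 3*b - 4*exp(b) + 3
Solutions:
 h(b) = C1 - b^4 - 3*b^2/2 - 3*b + 4*exp(b)


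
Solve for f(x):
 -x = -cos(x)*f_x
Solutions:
 f(x) = C1 + Integral(x/cos(x), x)


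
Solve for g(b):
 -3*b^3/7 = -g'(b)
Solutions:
 g(b) = C1 + 3*b^4/28


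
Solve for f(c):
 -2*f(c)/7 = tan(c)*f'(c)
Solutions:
 f(c) = C1/sin(c)^(2/7)


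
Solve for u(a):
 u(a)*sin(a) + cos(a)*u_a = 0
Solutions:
 u(a) = C1*cos(a)


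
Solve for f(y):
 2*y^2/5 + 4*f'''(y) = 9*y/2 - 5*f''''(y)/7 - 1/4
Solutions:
 f(y) = C1 + C2*y + C3*y^2 + C4*exp(-28*y/5) - y^5/600 + 65*y^4/1344 - 141*y^3/3136


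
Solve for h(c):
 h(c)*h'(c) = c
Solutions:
 h(c) = -sqrt(C1 + c^2)
 h(c) = sqrt(C1 + c^2)


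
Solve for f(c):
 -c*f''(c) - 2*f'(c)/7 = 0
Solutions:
 f(c) = C1 + C2*c^(5/7)


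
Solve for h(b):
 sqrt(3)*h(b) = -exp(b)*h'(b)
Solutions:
 h(b) = C1*exp(sqrt(3)*exp(-b))


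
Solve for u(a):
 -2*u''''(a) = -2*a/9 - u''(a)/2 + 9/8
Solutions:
 u(a) = C1 + C2*a + C3*exp(-a/2) + C4*exp(a/2) - 2*a^3/27 + 9*a^2/8


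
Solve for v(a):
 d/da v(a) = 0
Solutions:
 v(a) = C1


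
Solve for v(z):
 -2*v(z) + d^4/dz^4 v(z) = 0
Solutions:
 v(z) = C1*exp(-2^(1/4)*z) + C2*exp(2^(1/4)*z) + C3*sin(2^(1/4)*z) + C4*cos(2^(1/4)*z)


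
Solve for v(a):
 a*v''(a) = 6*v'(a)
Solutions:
 v(a) = C1 + C2*a^7


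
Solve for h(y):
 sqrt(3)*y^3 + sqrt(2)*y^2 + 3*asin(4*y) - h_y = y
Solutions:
 h(y) = C1 + sqrt(3)*y^4/4 + sqrt(2)*y^3/3 - y^2/2 + 3*y*asin(4*y) + 3*sqrt(1 - 16*y^2)/4


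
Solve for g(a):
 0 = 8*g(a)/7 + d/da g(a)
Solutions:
 g(a) = C1*exp(-8*a/7)


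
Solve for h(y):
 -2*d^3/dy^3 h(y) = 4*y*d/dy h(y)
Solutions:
 h(y) = C1 + Integral(C2*airyai(-2^(1/3)*y) + C3*airybi(-2^(1/3)*y), y)


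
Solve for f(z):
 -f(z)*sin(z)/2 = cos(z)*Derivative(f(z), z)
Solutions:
 f(z) = C1*sqrt(cos(z))


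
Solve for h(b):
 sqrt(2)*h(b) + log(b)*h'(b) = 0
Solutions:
 h(b) = C1*exp(-sqrt(2)*li(b))


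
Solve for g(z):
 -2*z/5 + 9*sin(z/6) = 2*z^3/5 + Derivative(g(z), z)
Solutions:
 g(z) = C1 - z^4/10 - z^2/5 - 54*cos(z/6)


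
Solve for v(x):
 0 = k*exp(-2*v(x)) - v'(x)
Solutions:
 v(x) = log(-sqrt(C1 + 2*k*x))
 v(x) = log(C1 + 2*k*x)/2


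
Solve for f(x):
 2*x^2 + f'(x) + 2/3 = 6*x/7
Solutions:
 f(x) = C1 - 2*x^3/3 + 3*x^2/7 - 2*x/3


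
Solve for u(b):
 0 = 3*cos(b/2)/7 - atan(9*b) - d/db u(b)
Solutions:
 u(b) = C1 - b*atan(9*b) + log(81*b^2 + 1)/18 + 6*sin(b/2)/7


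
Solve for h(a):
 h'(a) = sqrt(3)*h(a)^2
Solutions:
 h(a) = -1/(C1 + sqrt(3)*a)


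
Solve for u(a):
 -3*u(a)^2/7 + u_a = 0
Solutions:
 u(a) = -7/(C1 + 3*a)


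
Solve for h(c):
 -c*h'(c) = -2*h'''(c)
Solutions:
 h(c) = C1 + Integral(C2*airyai(2^(2/3)*c/2) + C3*airybi(2^(2/3)*c/2), c)


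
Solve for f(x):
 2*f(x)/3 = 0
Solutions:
 f(x) = 0


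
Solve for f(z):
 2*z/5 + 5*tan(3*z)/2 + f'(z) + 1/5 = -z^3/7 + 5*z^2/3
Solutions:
 f(z) = C1 - z^4/28 + 5*z^3/9 - z^2/5 - z/5 + 5*log(cos(3*z))/6


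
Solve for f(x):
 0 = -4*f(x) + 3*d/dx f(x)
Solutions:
 f(x) = C1*exp(4*x/3)


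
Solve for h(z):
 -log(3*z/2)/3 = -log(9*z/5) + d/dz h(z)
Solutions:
 h(z) = C1 + 2*z*log(z)/3 - z*log(5) - 2*z/3 + z*log(2)/3 + 5*z*log(3)/3


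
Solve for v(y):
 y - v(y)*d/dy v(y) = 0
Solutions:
 v(y) = -sqrt(C1 + y^2)
 v(y) = sqrt(C1 + y^2)


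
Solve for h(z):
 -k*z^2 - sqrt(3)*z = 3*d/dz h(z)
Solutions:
 h(z) = C1 - k*z^3/9 - sqrt(3)*z^2/6


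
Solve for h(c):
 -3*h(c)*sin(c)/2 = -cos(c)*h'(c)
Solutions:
 h(c) = C1/cos(c)^(3/2)


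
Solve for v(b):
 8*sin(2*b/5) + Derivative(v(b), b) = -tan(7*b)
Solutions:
 v(b) = C1 + log(cos(7*b))/7 + 20*cos(2*b/5)


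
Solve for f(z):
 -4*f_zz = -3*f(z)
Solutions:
 f(z) = C1*exp(-sqrt(3)*z/2) + C2*exp(sqrt(3)*z/2)


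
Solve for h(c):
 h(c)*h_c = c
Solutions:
 h(c) = -sqrt(C1 + c^2)
 h(c) = sqrt(C1 + c^2)


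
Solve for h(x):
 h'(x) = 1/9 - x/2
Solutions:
 h(x) = C1 - x^2/4 + x/9


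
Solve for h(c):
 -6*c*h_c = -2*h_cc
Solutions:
 h(c) = C1 + C2*erfi(sqrt(6)*c/2)


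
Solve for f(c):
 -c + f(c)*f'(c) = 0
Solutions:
 f(c) = -sqrt(C1 + c^2)
 f(c) = sqrt(C1 + c^2)


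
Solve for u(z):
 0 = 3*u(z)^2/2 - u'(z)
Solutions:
 u(z) = -2/(C1 + 3*z)


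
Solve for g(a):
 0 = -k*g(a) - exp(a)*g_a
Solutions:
 g(a) = C1*exp(k*exp(-a))


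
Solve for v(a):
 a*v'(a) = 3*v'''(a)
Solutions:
 v(a) = C1 + Integral(C2*airyai(3^(2/3)*a/3) + C3*airybi(3^(2/3)*a/3), a)


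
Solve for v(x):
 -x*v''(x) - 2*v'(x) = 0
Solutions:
 v(x) = C1 + C2/x


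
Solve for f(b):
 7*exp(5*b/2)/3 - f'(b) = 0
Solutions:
 f(b) = C1 + 14*exp(5*b/2)/15


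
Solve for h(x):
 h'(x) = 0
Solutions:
 h(x) = C1


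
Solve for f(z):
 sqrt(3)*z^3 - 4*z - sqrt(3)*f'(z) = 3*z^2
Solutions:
 f(z) = C1 + z^4/4 - sqrt(3)*z^3/3 - 2*sqrt(3)*z^2/3


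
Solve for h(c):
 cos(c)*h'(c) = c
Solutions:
 h(c) = C1 + Integral(c/cos(c), c)


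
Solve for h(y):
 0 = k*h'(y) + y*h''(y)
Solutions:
 h(y) = C1 + y^(1 - re(k))*(C2*sin(log(y)*Abs(im(k))) + C3*cos(log(y)*im(k)))


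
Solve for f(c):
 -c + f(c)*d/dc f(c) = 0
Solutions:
 f(c) = -sqrt(C1 + c^2)
 f(c) = sqrt(C1 + c^2)


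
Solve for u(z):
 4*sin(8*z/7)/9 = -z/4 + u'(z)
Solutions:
 u(z) = C1 + z^2/8 - 7*cos(8*z/7)/18


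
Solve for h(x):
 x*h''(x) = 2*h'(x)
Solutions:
 h(x) = C1 + C2*x^3


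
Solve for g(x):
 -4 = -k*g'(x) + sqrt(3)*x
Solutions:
 g(x) = C1 + sqrt(3)*x^2/(2*k) + 4*x/k


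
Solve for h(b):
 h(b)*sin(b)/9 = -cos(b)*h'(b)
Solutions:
 h(b) = C1*cos(b)^(1/9)


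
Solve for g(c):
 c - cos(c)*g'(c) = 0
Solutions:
 g(c) = C1 + Integral(c/cos(c), c)


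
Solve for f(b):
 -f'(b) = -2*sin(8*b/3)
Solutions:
 f(b) = C1 - 3*cos(8*b/3)/4


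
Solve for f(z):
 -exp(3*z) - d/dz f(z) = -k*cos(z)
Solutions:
 f(z) = C1 + k*sin(z) - exp(3*z)/3


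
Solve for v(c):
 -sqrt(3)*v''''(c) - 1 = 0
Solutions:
 v(c) = C1 + C2*c + C3*c^2 + C4*c^3 - sqrt(3)*c^4/72


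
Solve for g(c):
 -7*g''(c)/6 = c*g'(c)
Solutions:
 g(c) = C1 + C2*erf(sqrt(21)*c/7)


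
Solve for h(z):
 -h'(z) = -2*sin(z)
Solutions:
 h(z) = C1 - 2*cos(z)


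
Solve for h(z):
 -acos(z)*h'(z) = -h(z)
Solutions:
 h(z) = C1*exp(Integral(1/acos(z), z))


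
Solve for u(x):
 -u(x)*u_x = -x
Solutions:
 u(x) = -sqrt(C1 + x^2)
 u(x) = sqrt(C1 + x^2)


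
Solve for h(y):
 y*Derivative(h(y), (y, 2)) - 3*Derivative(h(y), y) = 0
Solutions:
 h(y) = C1 + C2*y^4


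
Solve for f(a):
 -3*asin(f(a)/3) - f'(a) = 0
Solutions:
 Integral(1/asin(_y/3), (_y, f(a))) = C1 - 3*a


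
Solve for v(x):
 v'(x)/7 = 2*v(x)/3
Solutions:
 v(x) = C1*exp(14*x/3)


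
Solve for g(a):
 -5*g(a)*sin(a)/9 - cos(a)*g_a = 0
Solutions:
 g(a) = C1*cos(a)^(5/9)


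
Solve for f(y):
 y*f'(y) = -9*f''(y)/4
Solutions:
 f(y) = C1 + C2*erf(sqrt(2)*y/3)


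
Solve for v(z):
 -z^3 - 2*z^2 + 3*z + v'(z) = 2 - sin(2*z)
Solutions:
 v(z) = C1 + z^4/4 + 2*z^3/3 - 3*z^2/2 + 2*z + cos(2*z)/2


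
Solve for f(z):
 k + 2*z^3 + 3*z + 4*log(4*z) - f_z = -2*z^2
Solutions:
 f(z) = C1 + k*z + z^4/2 + 2*z^3/3 + 3*z^2/2 + 4*z*log(z) - 4*z + z*log(256)


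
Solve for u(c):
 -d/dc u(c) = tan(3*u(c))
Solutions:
 u(c) = -asin(C1*exp(-3*c))/3 + pi/3
 u(c) = asin(C1*exp(-3*c))/3


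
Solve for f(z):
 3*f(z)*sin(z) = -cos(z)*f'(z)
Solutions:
 f(z) = C1*cos(z)^3


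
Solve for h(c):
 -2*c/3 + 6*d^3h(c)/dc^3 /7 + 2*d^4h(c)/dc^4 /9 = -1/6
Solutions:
 h(c) = C1 + C2*c + C3*c^2 + C4*exp(-27*c/7) + 7*c^4/216 - 385*c^3/5832


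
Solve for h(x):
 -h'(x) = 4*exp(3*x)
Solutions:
 h(x) = C1 - 4*exp(3*x)/3


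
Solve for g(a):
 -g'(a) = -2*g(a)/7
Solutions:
 g(a) = C1*exp(2*a/7)


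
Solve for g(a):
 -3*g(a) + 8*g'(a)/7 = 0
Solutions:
 g(a) = C1*exp(21*a/8)


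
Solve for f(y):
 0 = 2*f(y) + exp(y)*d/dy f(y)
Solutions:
 f(y) = C1*exp(2*exp(-y))


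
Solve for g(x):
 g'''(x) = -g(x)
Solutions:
 g(x) = C3*exp(-x) + (C1*sin(sqrt(3)*x/2) + C2*cos(sqrt(3)*x/2))*exp(x/2)


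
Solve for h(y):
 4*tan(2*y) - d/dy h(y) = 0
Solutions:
 h(y) = C1 - 2*log(cos(2*y))


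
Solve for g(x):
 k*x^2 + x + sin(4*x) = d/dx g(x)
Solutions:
 g(x) = C1 + k*x^3/3 + x^2/2 - cos(4*x)/4


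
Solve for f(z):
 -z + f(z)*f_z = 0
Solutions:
 f(z) = -sqrt(C1 + z^2)
 f(z) = sqrt(C1 + z^2)


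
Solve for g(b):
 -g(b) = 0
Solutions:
 g(b) = 0


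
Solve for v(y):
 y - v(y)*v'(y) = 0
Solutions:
 v(y) = -sqrt(C1 + y^2)
 v(y) = sqrt(C1 + y^2)


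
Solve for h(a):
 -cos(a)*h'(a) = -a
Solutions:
 h(a) = C1 + Integral(a/cos(a), a)


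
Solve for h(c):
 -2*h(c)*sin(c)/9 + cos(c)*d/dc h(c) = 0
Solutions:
 h(c) = C1/cos(c)^(2/9)


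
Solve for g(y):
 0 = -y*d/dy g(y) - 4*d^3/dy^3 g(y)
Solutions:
 g(y) = C1 + Integral(C2*airyai(-2^(1/3)*y/2) + C3*airybi(-2^(1/3)*y/2), y)


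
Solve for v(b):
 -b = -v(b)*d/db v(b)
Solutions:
 v(b) = -sqrt(C1 + b^2)
 v(b) = sqrt(C1 + b^2)


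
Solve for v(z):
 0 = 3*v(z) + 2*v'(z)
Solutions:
 v(z) = C1*exp(-3*z/2)


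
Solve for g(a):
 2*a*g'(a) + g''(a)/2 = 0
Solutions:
 g(a) = C1 + C2*erf(sqrt(2)*a)


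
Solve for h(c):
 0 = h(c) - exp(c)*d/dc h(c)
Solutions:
 h(c) = C1*exp(-exp(-c))


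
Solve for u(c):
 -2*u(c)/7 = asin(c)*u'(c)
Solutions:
 u(c) = C1*exp(-2*Integral(1/asin(c), c)/7)


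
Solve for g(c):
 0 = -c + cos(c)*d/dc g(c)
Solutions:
 g(c) = C1 + Integral(c/cos(c), c)


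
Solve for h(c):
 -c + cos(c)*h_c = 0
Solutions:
 h(c) = C1 + Integral(c/cos(c), c)


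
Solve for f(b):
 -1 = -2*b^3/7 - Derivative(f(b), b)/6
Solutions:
 f(b) = C1 - 3*b^4/7 + 6*b


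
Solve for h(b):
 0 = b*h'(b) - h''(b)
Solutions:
 h(b) = C1 + C2*erfi(sqrt(2)*b/2)


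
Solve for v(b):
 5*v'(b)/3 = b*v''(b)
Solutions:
 v(b) = C1 + C2*b^(8/3)


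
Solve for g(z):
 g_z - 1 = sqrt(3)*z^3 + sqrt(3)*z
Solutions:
 g(z) = C1 + sqrt(3)*z^4/4 + sqrt(3)*z^2/2 + z


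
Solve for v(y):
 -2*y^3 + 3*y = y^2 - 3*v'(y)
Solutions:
 v(y) = C1 + y^4/6 + y^3/9 - y^2/2


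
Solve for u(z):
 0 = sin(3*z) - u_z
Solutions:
 u(z) = C1 - cos(3*z)/3


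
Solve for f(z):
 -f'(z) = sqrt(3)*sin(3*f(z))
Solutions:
 f(z) = -acos((-C1 - exp(6*sqrt(3)*z))/(C1 - exp(6*sqrt(3)*z)))/3 + 2*pi/3
 f(z) = acos((-C1 - exp(6*sqrt(3)*z))/(C1 - exp(6*sqrt(3)*z)))/3


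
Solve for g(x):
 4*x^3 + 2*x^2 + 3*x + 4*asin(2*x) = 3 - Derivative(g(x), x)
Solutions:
 g(x) = C1 - x^4 - 2*x^3/3 - 3*x^2/2 - 4*x*asin(2*x) + 3*x - 2*sqrt(1 - 4*x^2)


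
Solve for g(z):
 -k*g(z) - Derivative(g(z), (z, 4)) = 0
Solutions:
 g(z) = C1*exp(-z*(-k)^(1/4)) + C2*exp(z*(-k)^(1/4)) + C3*exp(-I*z*(-k)^(1/4)) + C4*exp(I*z*(-k)^(1/4))


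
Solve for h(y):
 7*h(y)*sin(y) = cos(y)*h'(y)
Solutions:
 h(y) = C1/cos(y)^7


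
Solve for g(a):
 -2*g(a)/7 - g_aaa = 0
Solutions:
 g(a) = C3*exp(-2^(1/3)*7^(2/3)*a/7) + (C1*sin(2^(1/3)*sqrt(3)*7^(2/3)*a/14) + C2*cos(2^(1/3)*sqrt(3)*7^(2/3)*a/14))*exp(2^(1/3)*7^(2/3)*a/14)


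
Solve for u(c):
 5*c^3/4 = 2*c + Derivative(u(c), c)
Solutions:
 u(c) = C1 + 5*c^4/16 - c^2


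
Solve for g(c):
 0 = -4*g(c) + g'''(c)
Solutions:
 g(c) = C3*exp(2^(2/3)*c) + (C1*sin(2^(2/3)*sqrt(3)*c/2) + C2*cos(2^(2/3)*sqrt(3)*c/2))*exp(-2^(2/3)*c/2)


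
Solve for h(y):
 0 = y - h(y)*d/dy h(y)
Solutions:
 h(y) = -sqrt(C1 + y^2)
 h(y) = sqrt(C1 + y^2)


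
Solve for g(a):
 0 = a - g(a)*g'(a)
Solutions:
 g(a) = -sqrt(C1 + a^2)
 g(a) = sqrt(C1 + a^2)


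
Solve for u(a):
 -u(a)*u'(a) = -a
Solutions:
 u(a) = -sqrt(C1 + a^2)
 u(a) = sqrt(C1 + a^2)


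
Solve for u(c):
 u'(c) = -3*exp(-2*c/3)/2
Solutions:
 u(c) = C1 + 9*exp(-2*c/3)/4


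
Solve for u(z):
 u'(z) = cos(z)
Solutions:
 u(z) = C1 + sin(z)


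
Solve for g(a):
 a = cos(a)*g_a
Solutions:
 g(a) = C1 + Integral(a/cos(a), a)
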